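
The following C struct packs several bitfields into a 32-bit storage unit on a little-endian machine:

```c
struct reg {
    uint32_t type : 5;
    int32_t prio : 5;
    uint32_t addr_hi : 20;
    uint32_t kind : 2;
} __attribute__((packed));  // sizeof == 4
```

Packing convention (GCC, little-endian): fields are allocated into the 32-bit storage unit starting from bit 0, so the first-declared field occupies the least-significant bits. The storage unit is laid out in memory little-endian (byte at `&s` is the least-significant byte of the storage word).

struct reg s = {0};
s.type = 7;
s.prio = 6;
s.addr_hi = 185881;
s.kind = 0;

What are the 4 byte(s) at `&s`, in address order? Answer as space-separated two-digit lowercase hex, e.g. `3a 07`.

type (5b) val=7 bits=0x7 at bit 0: 0x00000007
prio (5b) val=6 bits=0x6 at bit 5: 0x000000c7
addr_hi (20b) val=185881 bits=0x2d619 at bit 10: 0x0b5864c7
kind (2b) val=0 bits=0x0 at bit 30: 0x0b5864c7
word = 0x0b5864c7 → little-endian bytes:
  [0]=0xc7  [1]=0x64  [2]=0x58  [3]=0x0b

c7 64 58 0b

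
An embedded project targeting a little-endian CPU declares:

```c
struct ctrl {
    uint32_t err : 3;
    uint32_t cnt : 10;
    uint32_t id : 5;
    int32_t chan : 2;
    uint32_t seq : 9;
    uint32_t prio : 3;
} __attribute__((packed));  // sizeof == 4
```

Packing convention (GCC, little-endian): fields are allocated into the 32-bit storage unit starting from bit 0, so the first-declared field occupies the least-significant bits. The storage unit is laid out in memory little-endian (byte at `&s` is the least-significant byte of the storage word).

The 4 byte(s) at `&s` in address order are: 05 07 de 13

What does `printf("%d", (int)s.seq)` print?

[0]=0x05 [1]=0x07 [2]=0xde [3]=0x13 (little-endian) → word 0x13de0705
err [0+:3] = (word>>0) & 0x7 = 5
cnt [3+:10] = (word>>3) & 0x3ff = 224
id [13+:5] = (word>>13) & 0x1f = 16
chan [18+:2] = (word>>18) & 0x3 = 3
seq [20+:9] = (word>>20) & 0x1ff = 317  ←
prio [29+:3] = (word>>29) & 0x7 = 0

317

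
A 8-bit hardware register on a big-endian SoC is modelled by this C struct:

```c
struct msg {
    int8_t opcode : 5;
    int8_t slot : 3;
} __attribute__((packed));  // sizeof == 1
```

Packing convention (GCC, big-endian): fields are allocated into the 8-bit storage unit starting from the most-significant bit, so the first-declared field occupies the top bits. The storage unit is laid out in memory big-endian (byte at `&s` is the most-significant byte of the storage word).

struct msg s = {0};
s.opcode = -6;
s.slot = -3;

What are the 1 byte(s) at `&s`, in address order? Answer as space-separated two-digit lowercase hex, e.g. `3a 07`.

d5

opcode:5 = -6 → 0x1a << 3 → word 0xd0
slot:3 = -3 → 0x5 << 0 → word 0xd5
word = 0xd5 → big-endian bytes:
  [0]=0xd5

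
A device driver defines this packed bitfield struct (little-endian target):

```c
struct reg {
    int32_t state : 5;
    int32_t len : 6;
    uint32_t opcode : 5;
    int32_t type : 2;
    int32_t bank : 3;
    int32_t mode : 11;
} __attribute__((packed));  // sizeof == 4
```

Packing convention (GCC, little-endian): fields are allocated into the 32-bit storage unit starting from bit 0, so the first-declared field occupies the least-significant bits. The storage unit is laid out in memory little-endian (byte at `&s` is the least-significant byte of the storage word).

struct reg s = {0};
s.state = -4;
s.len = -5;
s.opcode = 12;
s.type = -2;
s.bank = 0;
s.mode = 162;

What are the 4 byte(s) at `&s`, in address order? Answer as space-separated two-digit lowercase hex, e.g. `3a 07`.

state:5 = -4 → 0x1c << 0 → word 0x0000001c
len:6 = -5 → 0x3b << 5 → word 0x0000077c
opcode:5 = 12 → 0xc << 11 → word 0x0000677c
type:2 = -2 → 0x2 << 16 → word 0x0002677c
bank:3 = 0 → 0x0 << 18 → word 0x0002677c
mode:11 = 162 → 0xa2 << 21 → word 0x1442677c
word = 0x1442677c → little-endian bytes:
  [0]=0x7c  [1]=0x67  [2]=0x42  [3]=0x14

7c 67 42 14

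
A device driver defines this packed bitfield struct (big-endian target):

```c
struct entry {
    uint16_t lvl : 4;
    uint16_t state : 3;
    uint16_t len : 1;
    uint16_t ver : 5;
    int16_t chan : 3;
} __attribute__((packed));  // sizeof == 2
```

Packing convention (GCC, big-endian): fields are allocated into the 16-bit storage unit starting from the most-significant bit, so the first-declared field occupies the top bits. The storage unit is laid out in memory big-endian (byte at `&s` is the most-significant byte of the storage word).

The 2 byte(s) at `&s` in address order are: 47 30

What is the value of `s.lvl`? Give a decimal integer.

[0]=0x47 [1]=0x30 (big-endian) → word 0x4730
lvl:4 @ bit 12 → (0x4730>>12)&0xf = 0x4  ←
state:3 @ bit 9 → (0x4730>>9)&0x7 = 0x3
len:1 @ bit 8 → (0x4730>>8)&0x1 = 0x1
ver:5 @ bit 3 → (0x4730>>3)&0x1f = 0x6
chan:3 @ bit 0 → (0x4730>>0)&0x7 = 0x0

4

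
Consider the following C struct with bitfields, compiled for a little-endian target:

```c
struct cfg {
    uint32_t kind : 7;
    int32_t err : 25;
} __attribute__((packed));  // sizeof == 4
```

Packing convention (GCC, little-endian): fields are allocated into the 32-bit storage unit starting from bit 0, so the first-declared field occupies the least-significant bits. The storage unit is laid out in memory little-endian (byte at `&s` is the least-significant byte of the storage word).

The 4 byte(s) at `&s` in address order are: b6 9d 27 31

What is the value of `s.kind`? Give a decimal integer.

[0]=0xb6 [1]=0x9d [2]=0x27 [3]=0x31 (little-endian) → word 0x31279db6
kind [0+:7] = (word>>0) & 0x7f = 54  ←
err [7+:25] = (word>>7) & 0x1ffffff = 6442811

54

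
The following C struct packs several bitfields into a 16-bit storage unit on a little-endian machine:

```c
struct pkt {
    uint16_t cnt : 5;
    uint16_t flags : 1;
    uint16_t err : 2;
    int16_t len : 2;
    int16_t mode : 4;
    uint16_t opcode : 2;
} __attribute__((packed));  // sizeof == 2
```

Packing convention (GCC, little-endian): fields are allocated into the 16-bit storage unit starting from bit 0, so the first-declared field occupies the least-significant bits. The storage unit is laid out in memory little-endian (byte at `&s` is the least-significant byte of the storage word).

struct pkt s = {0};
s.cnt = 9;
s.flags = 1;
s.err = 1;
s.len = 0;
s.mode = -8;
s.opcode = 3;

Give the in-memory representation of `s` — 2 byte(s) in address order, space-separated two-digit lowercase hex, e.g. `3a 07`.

[0+:5] cnt=9 & 0x1f = 0x9; word=0x0009
[5+:1] flags=1 & 0x1 = 0x1; word=0x0029
[6+:2] err=1 & 0x3 = 0x1; word=0x0069
[8+:2] len=0 & 0x3 = 0x0; word=0x0069
[10+:4] mode=-8 & 0xf = 0x8; word=0x2069
[14+:2] opcode=3 & 0x3 = 0x3; word=0xe069
word = 0xe069 → little-endian bytes:
  [0]=0x69  [1]=0xe0

69 e0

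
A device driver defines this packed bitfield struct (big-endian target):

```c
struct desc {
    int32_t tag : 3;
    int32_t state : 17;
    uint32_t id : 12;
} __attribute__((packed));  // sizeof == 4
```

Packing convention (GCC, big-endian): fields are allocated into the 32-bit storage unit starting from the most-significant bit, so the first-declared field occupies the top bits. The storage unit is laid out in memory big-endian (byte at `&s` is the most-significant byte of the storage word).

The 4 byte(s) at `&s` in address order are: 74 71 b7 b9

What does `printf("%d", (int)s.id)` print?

1977

[0]=0x74 [1]=0x71 [2]=0xb7 [3]=0xb9 (big-endian) → word 0x7471b7b9
tag [29+:3] = (word>>29) & 0x7 = 3
state [12+:17] = (word>>12) & 0x1ffff = 83739
id [0+:12] = (word>>0) & 0xfff = 1977  ←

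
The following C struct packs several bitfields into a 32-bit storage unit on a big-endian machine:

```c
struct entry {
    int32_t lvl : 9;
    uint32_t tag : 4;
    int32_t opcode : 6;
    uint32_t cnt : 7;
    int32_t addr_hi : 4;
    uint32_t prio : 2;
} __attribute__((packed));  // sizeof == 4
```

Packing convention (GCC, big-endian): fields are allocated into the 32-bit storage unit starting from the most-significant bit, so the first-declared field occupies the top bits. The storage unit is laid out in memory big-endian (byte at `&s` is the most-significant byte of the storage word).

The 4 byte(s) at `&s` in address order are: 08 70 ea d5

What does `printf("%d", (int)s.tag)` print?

14

[0]=0x08 [1]=0x70 [2]=0xea [3]=0xd5 (big-endian) → word 0x0870ead5
lvl:9 @ bit 23 → (0x0870ead5>>23)&0x1ff = 0x10
tag:4 @ bit 19 → (0x0870ead5>>19)&0xf = 0xe  ←
opcode:6 @ bit 13 → (0x0870ead5>>13)&0x3f = 0x7
cnt:7 @ bit 6 → (0x0870ead5>>6)&0x7f = 0x2b
addr_hi:4 @ bit 2 → (0x0870ead5>>2)&0xf = 0x5
prio:2 @ bit 0 → (0x0870ead5>>0)&0x3 = 0x1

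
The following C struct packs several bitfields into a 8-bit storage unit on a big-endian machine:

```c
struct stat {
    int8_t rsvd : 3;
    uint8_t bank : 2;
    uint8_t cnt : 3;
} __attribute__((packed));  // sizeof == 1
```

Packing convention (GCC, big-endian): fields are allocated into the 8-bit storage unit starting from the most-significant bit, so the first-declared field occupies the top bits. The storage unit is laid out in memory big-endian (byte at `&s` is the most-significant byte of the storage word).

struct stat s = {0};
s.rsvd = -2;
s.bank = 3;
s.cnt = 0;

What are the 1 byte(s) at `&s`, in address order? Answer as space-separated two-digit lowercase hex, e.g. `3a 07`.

[5+:3] rsvd=-2 & 0x7 = 0x6; word=0xc0
[3+:2] bank=3 & 0x3 = 0x3; word=0xd8
[0+:3] cnt=0 & 0x7 = 0x0; word=0xd8
word = 0xd8 → big-endian bytes:
  [0]=0xd8

d8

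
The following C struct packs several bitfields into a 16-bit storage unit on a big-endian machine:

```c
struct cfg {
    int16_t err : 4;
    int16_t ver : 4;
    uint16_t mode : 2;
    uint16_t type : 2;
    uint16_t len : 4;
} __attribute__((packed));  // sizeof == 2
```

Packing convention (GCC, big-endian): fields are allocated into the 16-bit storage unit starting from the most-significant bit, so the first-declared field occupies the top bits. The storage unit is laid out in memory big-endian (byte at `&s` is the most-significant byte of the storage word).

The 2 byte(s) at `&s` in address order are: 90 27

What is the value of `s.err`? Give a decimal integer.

[0]=0x90 [1]=0x27 (big-endian) → word 0x9027
err [12+:4] = (word>>12) & 0xf = 9  ←
ver [8+:4] = (word>>8) & 0xf = 0
mode [6+:2] = (word>>6) & 0x3 = 0
type [4+:2] = (word>>4) & 0x3 = 2
len [0+:4] = (word>>0) & 0xf = 7
err signed 4b, MSB=1: 9 - 16 = -7

-7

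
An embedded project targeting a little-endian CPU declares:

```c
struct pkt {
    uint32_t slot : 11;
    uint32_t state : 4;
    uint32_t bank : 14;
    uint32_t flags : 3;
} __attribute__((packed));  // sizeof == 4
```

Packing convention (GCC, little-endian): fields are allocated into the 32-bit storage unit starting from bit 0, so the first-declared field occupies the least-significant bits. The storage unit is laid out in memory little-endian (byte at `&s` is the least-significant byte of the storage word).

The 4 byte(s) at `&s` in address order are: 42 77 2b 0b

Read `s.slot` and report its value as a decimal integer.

1858

[0]=0x42 [1]=0x77 [2]=0x2b [3]=0x0b (little-endian) → word 0x0b2b7742
slot [0+:11] = (word>>0) & 0x7ff = 1858  ←
state [11+:4] = (word>>11) & 0xf = 14
bank [15+:14] = (word>>15) & 0x3fff = 5718
flags [29+:3] = (word>>29) & 0x7 = 0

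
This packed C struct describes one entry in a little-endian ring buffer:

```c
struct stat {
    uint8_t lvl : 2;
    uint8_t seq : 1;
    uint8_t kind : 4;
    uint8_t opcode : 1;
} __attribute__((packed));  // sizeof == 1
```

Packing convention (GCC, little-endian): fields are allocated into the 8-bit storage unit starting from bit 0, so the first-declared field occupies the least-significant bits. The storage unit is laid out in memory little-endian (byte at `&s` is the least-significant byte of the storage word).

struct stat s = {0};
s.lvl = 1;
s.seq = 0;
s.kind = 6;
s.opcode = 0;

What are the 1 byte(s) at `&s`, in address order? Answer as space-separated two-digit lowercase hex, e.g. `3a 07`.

31

[0+:2] lvl=1 & 0x3 = 0x1; word=0x01
[2+:1] seq=0 & 0x1 = 0x0; word=0x01
[3+:4] kind=6 & 0xf = 0x6; word=0x31
[7+:1] opcode=0 & 0x1 = 0x0; word=0x31
word = 0x31 → little-endian bytes:
  [0]=0x31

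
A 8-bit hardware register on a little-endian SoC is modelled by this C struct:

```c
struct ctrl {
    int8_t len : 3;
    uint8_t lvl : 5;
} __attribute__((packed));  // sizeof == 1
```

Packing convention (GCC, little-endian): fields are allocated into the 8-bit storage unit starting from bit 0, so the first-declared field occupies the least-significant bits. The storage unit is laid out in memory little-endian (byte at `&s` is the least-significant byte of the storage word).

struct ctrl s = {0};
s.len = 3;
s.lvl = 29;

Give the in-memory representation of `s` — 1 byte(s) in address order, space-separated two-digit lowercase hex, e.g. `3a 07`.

eb

len:3 = 3 → 0x3 << 0 → word 0x03
lvl:5 = 29 → 0x1d << 3 → word 0xeb
word = 0xeb → little-endian bytes:
  [0]=0xeb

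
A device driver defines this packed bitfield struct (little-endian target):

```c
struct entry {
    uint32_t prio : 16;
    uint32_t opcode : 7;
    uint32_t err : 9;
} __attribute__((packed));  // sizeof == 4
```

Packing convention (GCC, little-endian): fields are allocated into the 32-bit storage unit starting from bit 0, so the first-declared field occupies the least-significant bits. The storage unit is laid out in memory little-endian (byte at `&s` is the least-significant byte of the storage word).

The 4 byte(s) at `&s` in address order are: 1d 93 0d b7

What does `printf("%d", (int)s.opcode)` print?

[0]=0x1d [1]=0x93 [2]=0x0d [3]=0xb7 (little-endian) → word 0xb70d931d
prio [0+:16] = (word>>0) & 0xffff = 37661
opcode [16+:7] = (word>>16) & 0x7f = 13  ←
err [23+:9] = (word>>23) & 0x1ff = 366

13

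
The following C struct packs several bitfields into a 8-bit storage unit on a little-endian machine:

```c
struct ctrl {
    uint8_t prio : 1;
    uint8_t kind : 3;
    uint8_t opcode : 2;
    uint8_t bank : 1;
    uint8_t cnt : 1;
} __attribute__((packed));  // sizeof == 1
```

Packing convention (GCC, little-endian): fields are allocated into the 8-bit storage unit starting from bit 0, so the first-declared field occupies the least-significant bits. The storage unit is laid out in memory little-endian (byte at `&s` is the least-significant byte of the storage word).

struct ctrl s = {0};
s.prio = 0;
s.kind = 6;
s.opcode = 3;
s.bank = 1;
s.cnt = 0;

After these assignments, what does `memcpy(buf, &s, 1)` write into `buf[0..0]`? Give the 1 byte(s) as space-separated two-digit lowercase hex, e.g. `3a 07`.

[0+:1] prio=0 & 0x1 = 0x0; word=0x00
[1+:3] kind=6 & 0x7 = 0x6; word=0x0c
[4+:2] opcode=3 & 0x3 = 0x3; word=0x3c
[6+:1] bank=1 & 0x1 = 0x1; word=0x7c
[7+:1] cnt=0 & 0x1 = 0x0; word=0x7c
word = 0x7c → little-endian bytes:
  [0]=0x7c

7c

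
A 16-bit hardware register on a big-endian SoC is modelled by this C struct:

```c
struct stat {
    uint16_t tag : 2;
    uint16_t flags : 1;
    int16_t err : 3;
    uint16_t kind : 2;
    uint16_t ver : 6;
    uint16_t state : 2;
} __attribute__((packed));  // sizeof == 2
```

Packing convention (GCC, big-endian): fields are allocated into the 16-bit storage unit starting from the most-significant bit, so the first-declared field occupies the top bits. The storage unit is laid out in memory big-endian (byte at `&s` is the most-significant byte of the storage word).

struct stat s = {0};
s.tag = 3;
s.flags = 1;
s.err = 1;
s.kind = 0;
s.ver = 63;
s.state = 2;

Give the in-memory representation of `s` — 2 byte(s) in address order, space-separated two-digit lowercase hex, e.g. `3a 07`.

e4 fe

[14+:2] tag=3 & 0x3 = 0x3; word=0xc000
[13+:1] flags=1 & 0x1 = 0x1; word=0xe000
[10+:3] err=1 & 0x7 = 0x1; word=0xe400
[8+:2] kind=0 & 0x3 = 0x0; word=0xe400
[2+:6] ver=63 & 0x3f = 0x3f; word=0xe4fc
[0+:2] state=2 & 0x3 = 0x2; word=0xe4fe
word = 0xe4fe → big-endian bytes:
  [0]=0xe4  [1]=0xfe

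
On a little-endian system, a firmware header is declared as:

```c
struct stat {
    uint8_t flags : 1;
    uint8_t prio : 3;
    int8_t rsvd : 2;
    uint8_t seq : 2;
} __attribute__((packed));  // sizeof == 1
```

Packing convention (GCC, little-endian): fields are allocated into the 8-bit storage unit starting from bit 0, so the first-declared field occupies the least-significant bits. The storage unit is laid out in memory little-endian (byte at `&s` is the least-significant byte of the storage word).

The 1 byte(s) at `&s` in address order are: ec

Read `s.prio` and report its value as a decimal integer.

6

[0]=0xec (little-endian) → word 0xec
flags:1 @ bit 0 → (0xec>>0)&0x1 = 0x0
prio:3 @ bit 1 → (0xec>>1)&0x7 = 0x6  ←
rsvd:2 @ bit 4 → (0xec>>4)&0x3 = 0x2
seq:2 @ bit 6 → (0xec>>6)&0x3 = 0x3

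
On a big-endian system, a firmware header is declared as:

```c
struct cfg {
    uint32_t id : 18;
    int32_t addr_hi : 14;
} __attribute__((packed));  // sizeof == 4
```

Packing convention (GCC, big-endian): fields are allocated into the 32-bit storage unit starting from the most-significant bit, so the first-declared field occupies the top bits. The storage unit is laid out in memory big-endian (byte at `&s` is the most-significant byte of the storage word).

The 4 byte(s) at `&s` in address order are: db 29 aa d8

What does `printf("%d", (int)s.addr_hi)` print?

[0]=0xdb [1]=0x29 [2]=0xaa [3]=0xd8 (big-endian) → word 0xdb29aad8
id:18 @ bit 14 → (0xdb29aad8>>14)&0x3ffff = 0x36ca6
addr_hi:14 @ bit 0 → (0xdb29aad8>>0)&0x3fff = 0x2ad8  ←
addr_hi signed 14b, MSB=1: 10968 - 16384 = -5416

-5416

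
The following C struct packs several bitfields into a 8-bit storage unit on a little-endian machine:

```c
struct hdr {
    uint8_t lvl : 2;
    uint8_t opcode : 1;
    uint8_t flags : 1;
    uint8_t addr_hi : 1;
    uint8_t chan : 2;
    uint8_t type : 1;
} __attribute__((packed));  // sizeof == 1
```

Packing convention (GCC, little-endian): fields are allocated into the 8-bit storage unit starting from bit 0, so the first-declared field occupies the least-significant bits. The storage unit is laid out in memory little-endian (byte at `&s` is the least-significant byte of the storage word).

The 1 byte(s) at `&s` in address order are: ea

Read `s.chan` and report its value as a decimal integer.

[0]=0xea (little-endian) → word 0xea
lvl:2 @ bit 0 → (0xea>>0)&0x3 = 0x2
opcode:1 @ bit 2 → (0xea>>2)&0x1 = 0x0
flags:1 @ bit 3 → (0xea>>3)&0x1 = 0x1
addr_hi:1 @ bit 4 → (0xea>>4)&0x1 = 0x0
chan:2 @ bit 5 → (0xea>>5)&0x3 = 0x3  ←
type:1 @ bit 7 → (0xea>>7)&0x1 = 0x1

3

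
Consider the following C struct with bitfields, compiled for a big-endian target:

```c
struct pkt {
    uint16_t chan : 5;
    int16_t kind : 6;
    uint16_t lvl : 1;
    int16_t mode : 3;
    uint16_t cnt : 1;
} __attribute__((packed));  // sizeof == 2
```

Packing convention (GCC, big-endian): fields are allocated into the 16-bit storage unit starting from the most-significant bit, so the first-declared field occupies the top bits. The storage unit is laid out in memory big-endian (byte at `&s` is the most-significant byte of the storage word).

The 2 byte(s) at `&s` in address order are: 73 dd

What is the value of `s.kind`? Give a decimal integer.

30

[0]=0x73 [1]=0xdd (big-endian) → word 0x73dd
chan [11+:5] = (word>>11) & 0x1f = 14
kind [5+:6] = (word>>5) & 0x3f = 30  ←
lvl [4+:1] = (word>>4) & 0x1 = 1
mode [1+:3] = (word>>1) & 0x7 = 6
cnt [0+:1] = (word>>0) & 0x1 = 1
kind signed 6b, MSB=0: value = 30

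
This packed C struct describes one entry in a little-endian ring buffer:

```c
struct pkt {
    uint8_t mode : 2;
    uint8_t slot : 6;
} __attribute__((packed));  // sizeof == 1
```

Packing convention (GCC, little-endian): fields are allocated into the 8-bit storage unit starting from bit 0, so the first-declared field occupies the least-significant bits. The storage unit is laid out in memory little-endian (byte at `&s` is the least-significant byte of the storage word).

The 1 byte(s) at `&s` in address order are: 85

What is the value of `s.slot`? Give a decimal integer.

33

[0]=0x85 (little-endian) → word 0x85
mode [0+:2] = (word>>0) & 0x3 = 1
slot [2+:6] = (word>>2) & 0x3f = 33  ←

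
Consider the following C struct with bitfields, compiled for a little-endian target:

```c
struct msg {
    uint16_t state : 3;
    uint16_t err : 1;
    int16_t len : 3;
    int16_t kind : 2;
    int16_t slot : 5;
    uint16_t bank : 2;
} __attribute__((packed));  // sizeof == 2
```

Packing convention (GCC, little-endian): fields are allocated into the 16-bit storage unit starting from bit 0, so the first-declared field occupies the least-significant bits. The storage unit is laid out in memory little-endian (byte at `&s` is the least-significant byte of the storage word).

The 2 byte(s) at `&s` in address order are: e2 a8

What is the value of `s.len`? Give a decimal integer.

[0]=0xe2 [1]=0xa8 (little-endian) → word 0xa8e2
state:3 @ bit 0 → (0xa8e2>>0)&0x7 = 0x2
err:1 @ bit 3 → (0xa8e2>>3)&0x1 = 0x0
len:3 @ bit 4 → (0xa8e2>>4)&0x7 = 0x6  ←
kind:2 @ bit 7 → (0xa8e2>>7)&0x3 = 0x1
slot:5 @ bit 9 → (0xa8e2>>9)&0x1f = 0x14
bank:2 @ bit 14 → (0xa8e2>>14)&0x3 = 0x2
len signed 3b, MSB=1: 6 - 8 = -2

-2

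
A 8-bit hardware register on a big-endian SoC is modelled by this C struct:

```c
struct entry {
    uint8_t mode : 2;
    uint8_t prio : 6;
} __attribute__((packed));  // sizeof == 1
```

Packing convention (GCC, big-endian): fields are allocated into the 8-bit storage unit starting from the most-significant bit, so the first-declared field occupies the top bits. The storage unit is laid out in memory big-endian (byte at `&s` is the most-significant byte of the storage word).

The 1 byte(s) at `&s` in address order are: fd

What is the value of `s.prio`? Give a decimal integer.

61

[0]=0xfd (big-endian) → word 0xfd
mode [6+:2] = (word>>6) & 0x3 = 3
prio [0+:6] = (word>>0) & 0x3f = 61  ←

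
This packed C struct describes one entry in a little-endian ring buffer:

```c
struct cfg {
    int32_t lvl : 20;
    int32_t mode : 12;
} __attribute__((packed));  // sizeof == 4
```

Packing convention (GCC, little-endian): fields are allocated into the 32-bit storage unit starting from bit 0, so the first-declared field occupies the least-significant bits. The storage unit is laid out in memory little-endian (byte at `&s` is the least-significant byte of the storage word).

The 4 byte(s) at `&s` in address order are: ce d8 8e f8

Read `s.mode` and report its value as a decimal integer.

-120

[0]=0xce [1]=0xd8 [2]=0x8e [3]=0xf8 (little-endian) → word 0xf88ed8ce
lvl:20 @ bit 0 → (0xf88ed8ce>>0)&0xfffff = 0xed8ce
mode:12 @ bit 20 → (0xf88ed8ce>>20)&0xfff = 0xf88  ←
mode signed 12b, MSB=1: 3976 - 4096 = -120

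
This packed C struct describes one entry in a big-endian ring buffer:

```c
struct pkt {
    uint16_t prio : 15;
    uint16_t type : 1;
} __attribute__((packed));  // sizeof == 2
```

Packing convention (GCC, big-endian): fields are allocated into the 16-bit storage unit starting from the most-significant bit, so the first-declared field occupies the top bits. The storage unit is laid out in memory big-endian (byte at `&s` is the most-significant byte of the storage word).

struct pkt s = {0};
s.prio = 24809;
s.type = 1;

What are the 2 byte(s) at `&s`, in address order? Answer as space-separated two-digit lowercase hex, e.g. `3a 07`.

prio:15 = 24809 → 0x60e9 << 1 → word 0xc1d2
type:1 = 1 → 0x1 << 0 → word 0xc1d3
word = 0xc1d3 → big-endian bytes:
  [0]=0xc1  [1]=0xd3

c1 d3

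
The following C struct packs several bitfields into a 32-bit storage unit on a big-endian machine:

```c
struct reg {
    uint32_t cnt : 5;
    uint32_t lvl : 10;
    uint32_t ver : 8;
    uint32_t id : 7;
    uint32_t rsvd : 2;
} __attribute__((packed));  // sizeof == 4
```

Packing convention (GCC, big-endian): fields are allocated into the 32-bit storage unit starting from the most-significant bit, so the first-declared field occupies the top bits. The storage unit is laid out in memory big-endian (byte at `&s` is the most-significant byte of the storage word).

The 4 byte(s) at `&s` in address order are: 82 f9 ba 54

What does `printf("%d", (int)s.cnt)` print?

[0]=0x82 [1]=0xf9 [2]=0xba [3]=0x54 (big-endian) → word 0x82f9ba54
cnt [27+:5] = (word>>27) & 0x1f = 16  ←
lvl [17+:10] = (word>>17) & 0x3ff = 380
ver [9+:8] = (word>>9) & 0xff = 221
id [2+:7] = (word>>2) & 0x7f = 21
rsvd [0+:2] = (word>>0) & 0x3 = 0

16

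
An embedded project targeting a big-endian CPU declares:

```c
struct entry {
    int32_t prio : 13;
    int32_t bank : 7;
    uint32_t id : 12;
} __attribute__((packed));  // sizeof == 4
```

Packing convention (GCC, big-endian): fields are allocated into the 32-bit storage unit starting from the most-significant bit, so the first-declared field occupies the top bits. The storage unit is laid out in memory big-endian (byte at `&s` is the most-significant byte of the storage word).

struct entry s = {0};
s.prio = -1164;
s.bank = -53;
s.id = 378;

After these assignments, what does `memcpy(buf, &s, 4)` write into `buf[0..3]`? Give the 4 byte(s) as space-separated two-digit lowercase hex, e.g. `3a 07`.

prio:13 = -1164 → 0x1b74 << 19 → word 0xdba00000
bank:7 = -53 → 0x4b << 12 → word 0xdba4b000
id:12 = 378 → 0x17a << 0 → word 0xdba4b17a
word = 0xdba4b17a → big-endian bytes:
  [0]=0xdb  [1]=0xa4  [2]=0xb1  [3]=0x7a

db a4 b1 7a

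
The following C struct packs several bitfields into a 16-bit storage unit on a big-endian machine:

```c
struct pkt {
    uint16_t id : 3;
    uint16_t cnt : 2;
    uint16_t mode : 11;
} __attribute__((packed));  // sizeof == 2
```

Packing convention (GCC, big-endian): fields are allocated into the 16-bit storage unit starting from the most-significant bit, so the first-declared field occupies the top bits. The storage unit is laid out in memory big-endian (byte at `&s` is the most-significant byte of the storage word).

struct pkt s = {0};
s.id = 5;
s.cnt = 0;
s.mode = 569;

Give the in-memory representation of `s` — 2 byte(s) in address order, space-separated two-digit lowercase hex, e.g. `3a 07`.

a2 39

id (3b) val=5 bits=0x5 at bit 13: 0xa000
cnt (2b) val=0 bits=0x0 at bit 11: 0xa000
mode (11b) val=569 bits=0x239 at bit 0: 0xa239
word = 0xa239 → big-endian bytes:
  [0]=0xa2  [1]=0x39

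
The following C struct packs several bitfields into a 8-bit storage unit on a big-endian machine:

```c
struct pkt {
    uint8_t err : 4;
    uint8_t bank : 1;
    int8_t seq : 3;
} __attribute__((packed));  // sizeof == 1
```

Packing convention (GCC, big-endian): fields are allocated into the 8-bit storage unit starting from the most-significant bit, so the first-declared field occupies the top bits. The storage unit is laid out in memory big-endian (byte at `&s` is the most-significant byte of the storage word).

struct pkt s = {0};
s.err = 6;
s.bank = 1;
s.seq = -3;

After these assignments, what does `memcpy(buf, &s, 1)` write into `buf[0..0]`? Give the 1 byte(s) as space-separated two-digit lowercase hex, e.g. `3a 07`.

6d

err (4b) val=6 bits=0x6 at bit 4: 0x60
bank (1b) val=1 bits=0x1 at bit 3: 0x68
seq (3b) val=-3 bits=0x5 at bit 0: 0x6d
word = 0x6d → big-endian bytes:
  [0]=0x6d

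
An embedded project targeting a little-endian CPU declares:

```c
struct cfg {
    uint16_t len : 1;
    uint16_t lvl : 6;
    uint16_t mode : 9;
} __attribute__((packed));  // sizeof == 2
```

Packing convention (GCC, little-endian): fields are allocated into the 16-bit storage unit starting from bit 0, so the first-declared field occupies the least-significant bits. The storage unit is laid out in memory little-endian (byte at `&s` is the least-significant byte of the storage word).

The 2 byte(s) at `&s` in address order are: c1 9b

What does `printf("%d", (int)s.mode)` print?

[0]=0xc1 [1]=0x9b (little-endian) → word 0x9bc1
len:1 @ bit 0 → (0x9bc1>>0)&0x1 = 0x1
lvl:6 @ bit 1 → (0x9bc1>>1)&0x3f = 0x20
mode:9 @ bit 7 → (0x9bc1>>7)&0x1ff = 0x137  ←

311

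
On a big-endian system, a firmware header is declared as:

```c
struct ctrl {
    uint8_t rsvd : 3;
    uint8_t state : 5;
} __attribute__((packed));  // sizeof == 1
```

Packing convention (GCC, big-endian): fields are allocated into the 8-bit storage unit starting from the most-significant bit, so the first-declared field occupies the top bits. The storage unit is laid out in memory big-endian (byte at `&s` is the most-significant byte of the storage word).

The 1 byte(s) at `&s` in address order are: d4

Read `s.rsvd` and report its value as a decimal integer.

[0]=0xd4 (big-endian) → word 0xd4
rsvd [5+:3] = (word>>5) & 0x7 = 6  ←
state [0+:5] = (word>>0) & 0x1f = 20

6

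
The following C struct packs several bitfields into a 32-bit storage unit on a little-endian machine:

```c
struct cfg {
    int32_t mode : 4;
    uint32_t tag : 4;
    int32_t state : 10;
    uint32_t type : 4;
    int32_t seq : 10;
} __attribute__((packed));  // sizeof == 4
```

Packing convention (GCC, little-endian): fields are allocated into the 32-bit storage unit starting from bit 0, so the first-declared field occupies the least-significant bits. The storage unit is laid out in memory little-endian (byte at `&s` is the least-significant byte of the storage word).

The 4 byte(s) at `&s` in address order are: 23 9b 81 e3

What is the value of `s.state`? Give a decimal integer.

411

[0]=0x23 [1]=0x9b [2]=0x81 [3]=0xe3 (little-endian) → word 0xe3819b23
mode:4 @ bit 0 → (0xe3819b23>>0)&0xf = 0x3
tag:4 @ bit 4 → (0xe3819b23>>4)&0xf = 0x2
state:10 @ bit 8 → (0xe3819b23>>8)&0x3ff = 0x19b  ←
type:4 @ bit 18 → (0xe3819b23>>18)&0xf = 0x0
seq:10 @ bit 22 → (0xe3819b23>>22)&0x3ff = 0x38e
state signed 10b, MSB=0: value = 411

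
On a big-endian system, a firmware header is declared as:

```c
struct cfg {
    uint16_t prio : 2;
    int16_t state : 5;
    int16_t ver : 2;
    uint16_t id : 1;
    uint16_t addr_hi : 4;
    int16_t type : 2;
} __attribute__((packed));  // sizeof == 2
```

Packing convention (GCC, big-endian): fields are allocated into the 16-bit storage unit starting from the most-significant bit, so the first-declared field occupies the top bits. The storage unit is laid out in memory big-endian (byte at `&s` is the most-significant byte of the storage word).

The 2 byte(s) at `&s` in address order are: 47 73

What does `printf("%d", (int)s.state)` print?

[0]=0x47 [1]=0x73 (big-endian) → word 0x4773
prio [14+:2] = (word>>14) & 0x3 = 1
state [9+:5] = (word>>9) & 0x1f = 3  ←
ver [7+:2] = (word>>7) & 0x3 = 2
id [6+:1] = (word>>6) & 0x1 = 1
addr_hi [2+:4] = (word>>2) & 0xf = 12
type [0+:2] = (word>>0) & 0x3 = 3
state signed 5b, MSB=0: value = 3

3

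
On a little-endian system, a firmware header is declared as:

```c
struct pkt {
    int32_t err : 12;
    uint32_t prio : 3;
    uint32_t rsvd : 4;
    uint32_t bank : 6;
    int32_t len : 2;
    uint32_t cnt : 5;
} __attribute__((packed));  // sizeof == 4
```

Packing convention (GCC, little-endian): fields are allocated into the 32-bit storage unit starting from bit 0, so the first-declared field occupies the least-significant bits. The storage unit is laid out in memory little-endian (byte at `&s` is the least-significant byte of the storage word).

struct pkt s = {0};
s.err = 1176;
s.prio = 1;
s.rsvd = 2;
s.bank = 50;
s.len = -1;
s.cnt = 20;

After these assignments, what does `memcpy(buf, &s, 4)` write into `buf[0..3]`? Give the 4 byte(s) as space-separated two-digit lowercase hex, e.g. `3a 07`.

err (12b) val=1176 bits=0x498 at bit 0: 0x00000498
prio (3b) val=1 bits=0x1 at bit 12: 0x00001498
rsvd (4b) val=2 bits=0x2 at bit 15: 0x00011498
bank (6b) val=50 bits=0x32 at bit 19: 0x01911498
len (2b) val=-1 bits=0x3 at bit 25: 0x07911498
cnt (5b) val=20 bits=0x14 at bit 27: 0xa7911498
word = 0xa7911498 → little-endian bytes:
  [0]=0x98  [1]=0x14  [2]=0x91  [3]=0xa7

98 14 91 a7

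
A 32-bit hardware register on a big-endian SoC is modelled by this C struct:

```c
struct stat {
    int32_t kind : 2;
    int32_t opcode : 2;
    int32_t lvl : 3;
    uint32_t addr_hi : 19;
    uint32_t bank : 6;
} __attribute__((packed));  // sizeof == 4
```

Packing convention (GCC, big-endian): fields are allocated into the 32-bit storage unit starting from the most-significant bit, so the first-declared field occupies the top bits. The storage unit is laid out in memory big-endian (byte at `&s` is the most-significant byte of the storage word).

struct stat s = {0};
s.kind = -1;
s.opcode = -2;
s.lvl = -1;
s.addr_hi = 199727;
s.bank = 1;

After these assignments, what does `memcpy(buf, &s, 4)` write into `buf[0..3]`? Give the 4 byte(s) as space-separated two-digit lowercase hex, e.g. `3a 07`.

kind:2 = -1 → 0x3 << 30 → word 0xc0000000
opcode:2 = -2 → 0x2 << 28 → word 0xe0000000
lvl:3 = -1 → 0x7 << 25 → word 0xee000000
addr_hi:19 = 199727 → 0x30c2f << 6 → word 0xeec30bc0
bank:6 = 1 → 0x1 << 0 → word 0xeec30bc1
word = 0xeec30bc1 → big-endian bytes:
  [0]=0xee  [1]=0xc3  [2]=0x0b  [3]=0xc1

ee c3 0b c1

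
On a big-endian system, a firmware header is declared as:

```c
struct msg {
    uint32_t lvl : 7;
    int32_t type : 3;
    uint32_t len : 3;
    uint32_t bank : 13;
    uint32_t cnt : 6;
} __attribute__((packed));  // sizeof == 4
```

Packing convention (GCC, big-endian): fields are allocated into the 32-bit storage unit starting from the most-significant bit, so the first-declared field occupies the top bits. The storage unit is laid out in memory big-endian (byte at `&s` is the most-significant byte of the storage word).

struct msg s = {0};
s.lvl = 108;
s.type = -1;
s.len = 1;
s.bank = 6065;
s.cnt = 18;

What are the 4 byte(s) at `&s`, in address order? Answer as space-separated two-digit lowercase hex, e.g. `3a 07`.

d9 cd ec 52

[25+:7] lvl=108 & 0x7f = 0x6c; word=0xd8000000
[22+:3] type=-1 & 0x7 = 0x7; word=0xd9c00000
[19+:3] len=1 & 0x7 = 0x1; word=0xd9c80000
[6+:13] bank=6065 & 0x1fff = 0x17b1; word=0xd9cdec40
[0+:6] cnt=18 & 0x3f = 0x12; word=0xd9cdec52
word = 0xd9cdec52 → big-endian bytes:
  [0]=0xd9  [1]=0xcd  [2]=0xec  [3]=0x52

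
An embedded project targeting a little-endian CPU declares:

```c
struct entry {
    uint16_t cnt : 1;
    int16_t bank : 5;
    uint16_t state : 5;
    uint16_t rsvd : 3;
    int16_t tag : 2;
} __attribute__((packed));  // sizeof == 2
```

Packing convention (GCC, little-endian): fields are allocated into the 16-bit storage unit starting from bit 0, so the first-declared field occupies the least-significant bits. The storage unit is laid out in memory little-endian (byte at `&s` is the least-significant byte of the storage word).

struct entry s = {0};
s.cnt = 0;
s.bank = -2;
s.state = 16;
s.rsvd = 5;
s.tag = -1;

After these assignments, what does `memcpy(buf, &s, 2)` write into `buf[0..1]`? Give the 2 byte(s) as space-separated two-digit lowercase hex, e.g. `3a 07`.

cnt (1b) val=0 bits=0x0 at bit 0: 0x0000
bank (5b) val=-2 bits=0x1e at bit 1: 0x003c
state (5b) val=16 bits=0x10 at bit 6: 0x043c
rsvd (3b) val=5 bits=0x5 at bit 11: 0x2c3c
tag (2b) val=-1 bits=0x3 at bit 14: 0xec3c
word = 0xec3c → little-endian bytes:
  [0]=0x3c  [1]=0xec

3c ec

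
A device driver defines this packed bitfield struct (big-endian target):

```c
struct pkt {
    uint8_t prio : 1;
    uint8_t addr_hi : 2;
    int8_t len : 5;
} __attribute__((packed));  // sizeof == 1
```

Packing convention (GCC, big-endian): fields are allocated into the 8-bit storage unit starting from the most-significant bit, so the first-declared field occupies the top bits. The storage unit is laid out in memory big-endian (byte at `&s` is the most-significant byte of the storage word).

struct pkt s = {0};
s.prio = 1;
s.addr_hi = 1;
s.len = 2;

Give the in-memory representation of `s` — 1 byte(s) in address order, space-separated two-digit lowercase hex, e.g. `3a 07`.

a2

[7+:1] prio=1 & 0x1 = 0x1; word=0x80
[5+:2] addr_hi=1 & 0x3 = 0x1; word=0xa0
[0+:5] len=2 & 0x1f = 0x2; word=0xa2
word = 0xa2 → big-endian bytes:
  [0]=0xa2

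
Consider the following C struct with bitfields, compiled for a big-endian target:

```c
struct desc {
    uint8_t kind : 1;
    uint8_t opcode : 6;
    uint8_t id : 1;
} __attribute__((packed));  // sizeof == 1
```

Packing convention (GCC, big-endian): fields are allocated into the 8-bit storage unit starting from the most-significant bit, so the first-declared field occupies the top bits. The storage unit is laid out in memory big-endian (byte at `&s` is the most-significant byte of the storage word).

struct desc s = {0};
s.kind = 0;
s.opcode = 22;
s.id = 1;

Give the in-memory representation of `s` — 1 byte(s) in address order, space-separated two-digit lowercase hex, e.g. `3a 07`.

2d

[7+:1] kind=0 & 0x1 = 0x0; word=0x00
[1+:6] opcode=22 & 0x3f = 0x16; word=0x2c
[0+:1] id=1 & 0x1 = 0x1; word=0x2d
word = 0x2d → big-endian bytes:
  [0]=0x2d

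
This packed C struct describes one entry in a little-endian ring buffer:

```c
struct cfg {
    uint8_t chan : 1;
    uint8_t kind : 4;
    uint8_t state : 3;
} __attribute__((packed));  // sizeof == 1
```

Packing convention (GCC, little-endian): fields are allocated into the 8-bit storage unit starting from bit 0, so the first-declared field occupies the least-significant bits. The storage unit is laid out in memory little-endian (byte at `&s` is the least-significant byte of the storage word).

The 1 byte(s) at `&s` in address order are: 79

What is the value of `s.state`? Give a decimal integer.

[0]=0x79 (little-endian) → word 0x79
chan [0+:1] = (word>>0) & 0x1 = 1
kind [1+:4] = (word>>1) & 0xf = 12
state [5+:3] = (word>>5) & 0x7 = 3  ←

3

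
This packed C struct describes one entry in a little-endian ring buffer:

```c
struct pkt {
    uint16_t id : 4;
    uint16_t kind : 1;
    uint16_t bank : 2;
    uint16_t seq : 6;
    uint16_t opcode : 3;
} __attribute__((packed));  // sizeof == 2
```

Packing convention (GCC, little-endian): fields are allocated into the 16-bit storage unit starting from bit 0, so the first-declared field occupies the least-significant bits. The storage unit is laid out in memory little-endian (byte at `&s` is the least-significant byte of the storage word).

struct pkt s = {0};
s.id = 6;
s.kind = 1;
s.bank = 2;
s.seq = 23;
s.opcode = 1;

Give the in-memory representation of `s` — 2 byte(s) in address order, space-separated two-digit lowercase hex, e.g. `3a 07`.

d6 2b

id:4 = 6 → 0x6 << 0 → word 0x0006
kind:1 = 1 → 0x1 << 4 → word 0x0016
bank:2 = 2 → 0x2 << 5 → word 0x0056
seq:6 = 23 → 0x17 << 7 → word 0x0bd6
opcode:3 = 1 → 0x1 << 13 → word 0x2bd6
word = 0x2bd6 → little-endian bytes:
  [0]=0xd6  [1]=0x2b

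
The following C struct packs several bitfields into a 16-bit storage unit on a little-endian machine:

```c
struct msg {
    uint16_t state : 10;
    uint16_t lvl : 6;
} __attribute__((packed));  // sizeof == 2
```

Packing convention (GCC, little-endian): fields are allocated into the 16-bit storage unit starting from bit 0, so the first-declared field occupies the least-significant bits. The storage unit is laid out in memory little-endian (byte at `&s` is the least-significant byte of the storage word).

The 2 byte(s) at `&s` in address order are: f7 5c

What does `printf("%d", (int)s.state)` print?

[0]=0xf7 [1]=0x5c (little-endian) → word 0x5cf7
state [0+:10] = (word>>0) & 0x3ff = 247  ←
lvl [10+:6] = (word>>10) & 0x3f = 23

247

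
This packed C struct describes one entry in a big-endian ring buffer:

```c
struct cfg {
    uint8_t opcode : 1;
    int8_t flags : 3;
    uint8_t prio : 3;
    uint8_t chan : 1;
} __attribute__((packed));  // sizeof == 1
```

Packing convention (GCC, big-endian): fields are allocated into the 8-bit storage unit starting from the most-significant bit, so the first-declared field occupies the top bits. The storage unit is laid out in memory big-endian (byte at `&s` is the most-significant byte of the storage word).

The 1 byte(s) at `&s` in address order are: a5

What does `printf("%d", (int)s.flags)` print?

[0]=0xa5 (big-endian) → word 0xa5
opcode [7+:1] = (word>>7) & 0x1 = 1
flags [4+:3] = (word>>4) & 0x7 = 2  ←
prio [1+:3] = (word>>1) & 0x7 = 2
chan [0+:1] = (word>>0) & 0x1 = 1
flags signed 3b, MSB=0: value = 2

2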